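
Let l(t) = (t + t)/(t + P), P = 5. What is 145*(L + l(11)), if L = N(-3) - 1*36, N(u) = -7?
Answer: -48285/8 ≈ -6035.6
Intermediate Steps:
L = -43 (L = -7 - 1*36 = -7 - 36 = -43)
l(t) = 2*t/(5 + t) (l(t) = (t + t)/(t + 5) = (2*t)/(5 + t) = 2*t/(5 + t))
145*(L + l(11)) = 145*(-43 + 2*11/(5 + 11)) = 145*(-43 + 2*11/16) = 145*(-43 + 2*11*(1/16)) = 145*(-43 + 11/8) = 145*(-333/8) = -48285/8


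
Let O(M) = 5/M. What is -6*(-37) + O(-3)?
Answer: 661/3 ≈ 220.33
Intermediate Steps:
-6*(-37) + O(-3) = -6*(-37) + 5/(-3) = 222 + 5*(-⅓) = 222 - 5/3 = 661/3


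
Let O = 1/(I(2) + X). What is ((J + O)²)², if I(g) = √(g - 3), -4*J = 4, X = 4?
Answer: (13 + I)⁴/83521 ≈ 0.32983 + 0.1046*I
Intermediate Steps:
J = -1 (J = -¼*4 = -1)
I(g) = √(-3 + g)
O = (4 - I)/17 (O = 1/(√(-3 + 2) + 4) = 1/(√(-1) + 4) = 1/(I + 4) = 1/(4 + I) = (4 - I)/17 ≈ 0.23529 - 0.058824*I)
((J + O)²)² = ((-1 + (4/17 - I/17))²)² = ((-13/17 - I/17)²)² = (-13/17 - I/17)⁴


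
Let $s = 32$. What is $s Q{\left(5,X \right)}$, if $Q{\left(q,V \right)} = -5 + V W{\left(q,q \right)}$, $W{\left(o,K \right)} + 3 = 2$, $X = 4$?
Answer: $-288$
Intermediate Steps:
$W{\left(o,K \right)} = -1$ ($W{\left(o,K \right)} = -3 + 2 = -1$)
$Q{\left(q,V \right)} = -5 - V$ ($Q{\left(q,V \right)} = -5 + V \left(-1\right) = -5 - V$)
$s Q{\left(5,X \right)} = 32 \left(-5 - 4\right) = 32 \left(-9\right) = -288$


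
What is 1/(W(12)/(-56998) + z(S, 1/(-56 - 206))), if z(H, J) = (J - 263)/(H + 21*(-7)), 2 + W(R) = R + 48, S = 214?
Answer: -500271446/1964289659 ≈ -0.25468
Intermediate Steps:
W(R) = 46 + R (W(R) = -2 + (R + 48) = -2 + (48 + R) = 46 + R)
z(H, J) = (-263 + J)/(-147 + H) (z(H, J) = (-263 + J)/(H - 147) = (-263 + J)/(-147 + H))
1/(W(12)/(-56998) + z(S, 1/(-56 - 206))) = 1/((46 + 12)/(-56998) + (-263 + 1/(-56 - 206))/(-147 + 214)) = 1/(58*(-1/56998) + (-263 + 1/(-262))/67) = 1/(-29/28499 + (-263 - 1/262)/67) = 1/(-29/28499 + (1/67)*(-68907/262)) = 1/(-29/28499 - 68907/17554) = 1/(-1964289659/500271446) = -500271446/1964289659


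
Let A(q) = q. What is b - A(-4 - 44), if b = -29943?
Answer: -29895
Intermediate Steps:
b - A(-4 - 44) = -29943 - (-4 - 44) = -29943 - 1*(-48) = -29943 + 48 = -29895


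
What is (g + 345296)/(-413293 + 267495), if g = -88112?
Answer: -128592/72899 ≈ -1.7640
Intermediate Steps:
(g + 345296)/(-413293 + 267495) = (-88112 + 345296)/(-413293 + 267495) = 257184/(-145798) = 257184*(-1/145798) = -128592/72899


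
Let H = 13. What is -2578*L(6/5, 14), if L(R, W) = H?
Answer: -33514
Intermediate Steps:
L(R, W) = 13
-2578*L(6/5, 14) = -2578*13 = -33514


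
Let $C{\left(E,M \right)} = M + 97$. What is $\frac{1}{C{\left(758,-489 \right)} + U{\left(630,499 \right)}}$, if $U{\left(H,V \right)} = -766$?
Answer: $- \frac{1}{1158} \approx -0.00086356$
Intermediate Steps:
$C{\left(E,M \right)} = 97 + M$
$\frac{1}{C{\left(758,-489 \right)} + U{\left(630,499 \right)}} = \frac{1}{\left(97 - 489\right) - 766} = \frac{1}{-392 - 766} = \frac{1}{-1158} = - \frac{1}{1158}$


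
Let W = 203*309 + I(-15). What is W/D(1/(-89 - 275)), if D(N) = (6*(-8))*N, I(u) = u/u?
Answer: 1427062/3 ≈ 4.7569e+5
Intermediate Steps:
I(u) = 1
D(N) = -48*N
W = 62728 (W = 203*309 + 1 = 62727 + 1 = 62728)
W/D(1/(-89 - 275)) = 62728/((-48/(-89 - 275))) = 62728/((-48/(-364))) = 62728/((-48*(-1/364))) = 62728/(12/91) = 62728*(91/12) = 1427062/3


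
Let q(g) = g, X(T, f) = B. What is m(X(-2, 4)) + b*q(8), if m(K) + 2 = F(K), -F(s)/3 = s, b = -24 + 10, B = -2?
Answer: -108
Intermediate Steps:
b = -14
F(s) = -3*s
X(T, f) = -2
m(K) = -2 - 3*K
m(X(-2, 4)) + b*q(8) = (-2 - 3*(-2)) - 14*8 = (-2 + 6) - 112 = 4 - 112 = -108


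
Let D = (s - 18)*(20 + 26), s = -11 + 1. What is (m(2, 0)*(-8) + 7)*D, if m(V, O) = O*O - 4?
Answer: -50232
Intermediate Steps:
s = -10
m(V, O) = -4 + O² (m(V, O) = O² - 4 = -4 + O²)
D = -1288 (D = (-10 - 18)*(20 + 26) = -28*46 = -1288)
(m(2, 0)*(-8) + 7)*D = ((-4 + 0²)*(-8) + 7)*(-1288) = ((-4 + 0)*(-8) + 7)*(-1288) = (-4*(-8) + 7)*(-1288) = (32 + 7)*(-1288) = 39*(-1288) = -50232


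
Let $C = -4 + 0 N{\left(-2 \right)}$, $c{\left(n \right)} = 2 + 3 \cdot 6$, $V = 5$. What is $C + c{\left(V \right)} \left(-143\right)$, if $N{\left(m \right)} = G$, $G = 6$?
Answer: $-2864$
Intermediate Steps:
$N{\left(m \right)} = 6$
$c{\left(n \right)} = 20$ ($c{\left(n \right)} = 2 + 18 = 20$)
$C = -4$ ($C = -4 + 0 \cdot 6 = -4 + 0 = -4$)
$C + c{\left(V \right)} \left(-143\right) = -4 + 20 \left(-143\right) = -4 - 2860 = -2864$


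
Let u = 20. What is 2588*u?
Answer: 51760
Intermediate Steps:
2588*u = 2588*20 = 51760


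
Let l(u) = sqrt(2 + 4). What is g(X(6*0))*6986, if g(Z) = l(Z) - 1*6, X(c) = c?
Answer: -41916 + 6986*sqrt(6) ≈ -24804.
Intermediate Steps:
l(u) = sqrt(6)
g(Z) = -6 + sqrt(6) (g(Z) = sqrt(6) - 1*6 = sqrt(6) - 6 = -6 + sqrt(6))
g(X(6*0))*6986 = (-6 + sqrt(6))*6986 = -41916 + 6986*sqrt(6)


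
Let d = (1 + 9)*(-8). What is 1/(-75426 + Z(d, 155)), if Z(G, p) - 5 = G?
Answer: -1/75501 ≈ -1.3245e-5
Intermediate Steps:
d = -80 (d = 10*(-8) = -80)
Z(G, p) = 5 + G
1/(-75426 + Z(d, 155)) = 1/(-75426 + (5 - 80)) = 1/(-75426 - 75) = 1/(-75501) = -1/75501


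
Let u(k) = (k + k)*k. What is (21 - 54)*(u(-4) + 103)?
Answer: -4455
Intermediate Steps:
u(k) = 2*k² (u(k) = (2*k)*k = 2*k²)
(21 - 54)*(u(-4) + 103) = (21 - 54)*(2*(-4)² + 103) = -33*(2*16 + 103) = -33*(32 + 103) = -33*135 = -4455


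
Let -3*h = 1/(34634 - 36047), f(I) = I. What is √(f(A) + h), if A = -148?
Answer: I*√295491741/1413 ≈ 12.166*I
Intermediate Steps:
h = 1/4239 (h = -1/(3*(34634 - 36047)) = -⅓/(-1413) = -⅓*(-1/1413) = 1/4239 ≈ 0.00023590)
√(f(A) + h) = √(-148 + 1/4239) = √(-627371/4239) = I*√295491741/1413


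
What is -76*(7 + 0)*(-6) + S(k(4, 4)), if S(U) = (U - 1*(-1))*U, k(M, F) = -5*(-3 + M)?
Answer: 3212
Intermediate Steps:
k(M, F) = 15 - 5*M
S(U) = U*(1 + U) (S(U) = (U + 1)*U = (1 + U)*U = U*(1 + U))
-76*(7 + 0)*(-6) + S(k(4, 4)) = -76*(7 + 0)*(-6) + (15 - 5*4)*(1 + (15 - 5*4)) = -532*(-6) + (15 - 20)*(1 + (15 - 20)) = -76*(-42) - 5*(1 - 5) = 3192 - 5*(-4) = 3192 + 20 = 3212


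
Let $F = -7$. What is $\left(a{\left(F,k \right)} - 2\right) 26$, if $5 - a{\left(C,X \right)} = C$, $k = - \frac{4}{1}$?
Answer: $260$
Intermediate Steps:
$k = -4$ ($k = \left(-4\right) 1 = -4$)
$a{\left(C,X \right)} = 5 - C$
$\left(a{\left(F,k \right)} - 2\right) 26 = \left(\left(5 - -7\right) - 2\right) 26 = \left(\left(5 + 7\right) - 2\right) 26 = \left(12 - 2\right) 26 = 10 \cdot 26 = 260$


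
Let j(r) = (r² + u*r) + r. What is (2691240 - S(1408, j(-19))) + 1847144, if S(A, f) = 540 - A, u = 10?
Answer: 4539252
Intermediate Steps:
j(r) = r² + 11*r (j(r) = (r² + 10*r) + r = r² + 11*r)
(2691240 - S(1408, j(-19))) + 1847144 = (2691240 - (540 - 1*1408)) + 1847144 = (2691240 - (540 - 1408)) + 1847144 = (2691240 - 1*(-868)) + 1847144 = (2691240 + 868) + 1847144 = 2692108 + 1847144 = 4539252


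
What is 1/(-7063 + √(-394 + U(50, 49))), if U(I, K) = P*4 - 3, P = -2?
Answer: -7063/49886374 - 9*I*√5/49886374 ≈ -0.00014158 - 4.0341e-7*I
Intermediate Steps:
U(I, K) = -11 (U(I, K) = -2*4 - 3 = -8 - 3 = -11)
1/(-7063 + √(-394 + U(50, 49))) = 1/(-7063 + √(-394 - 11)) = 1/(-7063 + √(-405)) = 1/(-7063 + 9*I*√5)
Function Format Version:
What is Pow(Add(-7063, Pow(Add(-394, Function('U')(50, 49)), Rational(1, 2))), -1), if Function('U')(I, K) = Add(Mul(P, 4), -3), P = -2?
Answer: Add(Rational(-7063, 49886374), Mul(Rational(-9, 49886374), I, Pow(5, Rational(1, 2)))) ≈ Add(-0.00014158, Mul(-4.0341e-7, I))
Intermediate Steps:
Function('U')(I, K) = -11 (Function('U')(I, K) = Add(Mul(-2, 4), -3) = Add(-8, -3) = -11)
Pow(Add(-7063, Pow(Add(-394, Function('U')(50, 49)), Rational(1, 2))), -1) = Pow(Add(-7063, Pow(Add(-394, -11), Rational(1, 2))), -1) = Pow(Add(-7063, Pow(-405, Rational(1, 2))), -1) = Pow(Add(-7063, Mul(9, I, Pow(5, Rational(1, 2)))), -1)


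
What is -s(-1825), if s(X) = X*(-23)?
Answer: -41975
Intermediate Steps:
s(X) = -23*X
-s(-1825) = -(-23)*(-1825) = -1*41975 = -41975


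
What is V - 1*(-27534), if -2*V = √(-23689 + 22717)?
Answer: 27534 - 9*I*√3 ≈ 27534.0 - 15.588*I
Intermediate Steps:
V = -9*I*√3 (V = -√(-23689 + 22717)/2 = -9*I*√3 ≈ -15.588*I)
V - 1*(-27534) = -9*I*√3 - 1*(-27534) = -9*I*√3 + 27534 = 27534 - 9*I*√3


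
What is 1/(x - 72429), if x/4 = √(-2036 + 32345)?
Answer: -24143/1748491699 - 4*√30309/5245475097 ≈ -1.3941e-5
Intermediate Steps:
x = 4*√30309 (x = 4*√(-2036 + 32345) = 4*√30309 ≈ 696.38)
1/(x - 72429) = 1/(4*√30309 - 72429) = 1/(-72429 + 4*√30309)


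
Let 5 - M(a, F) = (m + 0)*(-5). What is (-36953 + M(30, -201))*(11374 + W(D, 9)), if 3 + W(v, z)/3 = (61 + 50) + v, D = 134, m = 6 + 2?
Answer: -446586800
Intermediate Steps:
m = 8
W(v, z) = 324 + 3*v (W(v, z) = -9 + 3*((61 + 50) + v) = -9 + 3*(111 + v) = -9 + (333 + 3*v) = 324 + 3*v)
M(a, F) = 45 (M(a, F) = 5 - (8 + 0)*(-5) = 5 - 8*(-5) = 5 - 1*(-40) = 5 + 40 = 45)
(-36953 + M(30, -201))*(11374 + W(D, 9)) = (-36953 + 45)*(11374 + (324 + 3*134)) = -36908*(11374 + (324 + 402)) = -36908*(11374 + 726) = -36908*12100 = -446586800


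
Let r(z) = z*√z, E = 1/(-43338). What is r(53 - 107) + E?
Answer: -1/43338 - 162*I*√6 ≈ -2.3074e-5 - 396.82*I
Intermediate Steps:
E = -1/43338 ≈ -2.3074e-5
r(z) = z^(3/2)
r(53 - 107) + E = (53 - 107)^(3/2) - 1/43338 = (-54)^(3/2) - 1/43338 = -162*I*√6 - 1/43338 = -1/43338 - 162*I*√6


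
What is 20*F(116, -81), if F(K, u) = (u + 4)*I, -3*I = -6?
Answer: -3080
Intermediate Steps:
I = 2 (I = -⅓*(-6) = 2)
F(K, u) = 8 + 2*u (F(K, u) = (u + 4)*2 = (4 + u)*2 = 8 + 2*u)
20*F(116, -81) = 20*(8 + 2*(-81)) = 20*(8 - 162) = 20*(-154) = -3080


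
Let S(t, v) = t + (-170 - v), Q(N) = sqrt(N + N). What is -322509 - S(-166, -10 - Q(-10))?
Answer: -322183 - 2*I*sqrt(5) ≈ -3.2218e+5 - 4.4721*I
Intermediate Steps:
Q(N) = sqrt(2)*sqrt(N) (Q(N) = sqrt(2*N) = sqrt(2)*sqrt(N))
S(t, v) = -170 + t - v
-322509 - S(-166, -10 - Q(-10)) = -322509 - (-170 - 166 - (-10 - sqrt(2)*sqrt(-10))) = -322509 - (-170 - 166 - (-10 - sqrt(2)*I*sqrt(10))) = -322509 - (-170 - 166 - (-10 - 2*I*sqrt(5))) = -322509 - (-170 - 166 + (10 + 2*I*sqrt(5))) = -322509 - (-326 + 2*I*sqrt(5)) = -322509 + (326 - 2*I*sqrt(5)) = -322183 - 2*I*sqrt(5)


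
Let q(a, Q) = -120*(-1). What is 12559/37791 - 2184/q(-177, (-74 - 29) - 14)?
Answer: -177694/9945 ≈ -17.868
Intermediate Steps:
q(a, Q) = 120
12559/37791 - 2184/q(-177, (-74 - 29) - 14) = 12559/37791 - 2184/120 = 12559*(1/37791) - 2184*1/120 = 661/1989 - 91/5 = -177694/9945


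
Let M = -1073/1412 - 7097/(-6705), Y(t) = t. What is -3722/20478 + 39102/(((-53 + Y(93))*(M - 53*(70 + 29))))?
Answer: -9852758640062/26768483839101 ≈ -0.36807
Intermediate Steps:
M = 2826499/9467460 (M = -1073*1/1412 - 7097*(-1/6705) = -1073/1412 + 7097/6705 = 2826499/9467460 ≈ 0.29855)
-3722/20478 + 39102/(((-53 + Y(93))*(M - 53*(70 + 29)))) = -3722/20478 + 39102/(((-53 + 93)*(2826499/9467460 - 53*(70 + 29)))) = -3722*1/20478 + 39102/((40*(2826499/9467460 - 53*99))) = -1861/10239 + 39102/((40*(2826499/9467460 - 5247))) = -1861/10239 + 39102/((40*(-49672936121/9467460))) = -1861/10239 + 39102/(-99345872242/473373) = -1861/10239 + 39102*(-473373/99345872242) = -1861/10239 - 487100817/2614365059 = -9852758640062/26768483839101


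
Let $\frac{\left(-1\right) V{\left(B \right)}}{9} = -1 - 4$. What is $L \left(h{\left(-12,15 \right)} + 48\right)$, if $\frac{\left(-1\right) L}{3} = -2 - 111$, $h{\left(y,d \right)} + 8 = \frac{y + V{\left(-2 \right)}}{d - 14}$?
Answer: $24747$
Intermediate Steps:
$V{\left(B \right)} = 45$ ($V{\left(B \right)} = - 9 \left(-1 - 4\right) = \left(-9\right) \left(-5\right) = 45$)
$h{\left(y,d \right)} = -8 + \frac{45 + y}{-14 + d}$ ($h{\left(y,d \right)} = -8 + \frac{y + 45}{d - 14} = -8 + \frac{45 + y}{-14 + d}$)
$L = 339$ ($L = - 3 \left(-2 - 111\right) = \left(-3\right) \left(-113\right) = 339$)
$L \left(h{\left(-12,15 \right)} + 48\right) = 339 \left(\frac{157 - 12 - 120}{-14 + 15} + 48\right) = 339 \left(\frac{157 - 12 - 120}{1} + 48\right) = 339 \left(1 \cdot 25 + 48\right) = 339 \left(25 + 48\right) = 339 \cdot 73 = 24747$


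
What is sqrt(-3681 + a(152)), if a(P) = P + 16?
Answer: I*sqrt(3513) ≈ 59.271*I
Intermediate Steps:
a(P) = 16 + P
sqrt(-3681 + a(152)) = sqrt(-3681 + (16 + 152)) = sqrt(-3681 + 168) = sqrt(-3513) = I*sqrt(3513)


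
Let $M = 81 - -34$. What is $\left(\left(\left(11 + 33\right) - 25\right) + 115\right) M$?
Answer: $15410$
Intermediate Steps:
$M = 115$ ($M = 81 + 34 = 115$)
$\left(\left(\left(11 + 33\right) - 25\right) + 115\right) M = \left(\left(\left(11 + 33\right) - 25\right) + 115\right) 115 = \left(\left(44 - 25\right) + 115\right) 115 = \left(19 + 115\right) 115 = 134 \cdot 115 = 15410$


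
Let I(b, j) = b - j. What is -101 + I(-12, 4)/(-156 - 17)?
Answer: -17457/173 ≈ -100.91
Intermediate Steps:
-101 + I(-12, 4)/(-156 - 17) = -101 + (-12 - 1*4)/(-156 - 17) = -101 + (-12 - 4)/(-173) = -101 - 16*(-1/173) = -101 + 16/173 = -17457/173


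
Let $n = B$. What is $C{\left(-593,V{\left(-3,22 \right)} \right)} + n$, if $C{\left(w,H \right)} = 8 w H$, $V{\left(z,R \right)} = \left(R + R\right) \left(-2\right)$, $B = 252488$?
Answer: $669960$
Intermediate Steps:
$V{\left(z,R \right)} = - 4 R$ ($V{\left(z,R \right)} = 2 R \left(-2\right) = - 4 R$)
$n = 252488$
$C{\left(w,H \right)} = 8 H w$
$C{\left(-593,V{\left(-3,22 \right)} \right)} + n = 8 \left(\left(-4\right) 22\right) \left(-593\right) + 252488 = 8 \left(-88\right) \left(-593\right) + 252488 = 417472 + 252488 = 669960$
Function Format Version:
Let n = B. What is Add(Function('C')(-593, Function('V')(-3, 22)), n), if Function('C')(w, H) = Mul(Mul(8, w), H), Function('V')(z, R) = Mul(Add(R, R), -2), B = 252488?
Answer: 669960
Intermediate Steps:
Function('V')(z, R) = Mul(-4, R) (Function('V')(z, R) = Mul(Mul(2, R), -2) = Mul(-4, R))
n = 252488
Function('C')(w, H) = Mul(8, H, w)
Add(Function('C')(-593, Function('V')(-3, 22)), n) = Add(Mul(8, Mul(-4, 22), -593), 252488) = Add(Mul(8, -88, -593), 252488) = Add(417472, 252488) = 669960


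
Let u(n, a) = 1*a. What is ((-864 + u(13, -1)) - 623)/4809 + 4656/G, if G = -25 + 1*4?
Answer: -355904/1603 ≈ -222.02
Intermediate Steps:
u(n, a) = a
G = -21 (G = -25 + 4 = -21)
((-864 + u(13, -1)) - 623)/4809 + 4656/G = ((-864 - 1) - 623)/4809 + 4656/(-21) = (-865 - 623)*(1/4809) + 4656*(-1/21) = -1488*1/4809 - 1552/7 = -496/1603 - 1552/7 = -355904/1603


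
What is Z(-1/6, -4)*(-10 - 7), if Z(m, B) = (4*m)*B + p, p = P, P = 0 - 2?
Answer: -34/3 ≈ -11.333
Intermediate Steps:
P = -2
p = -2
Z(m, B) = -2 + 4*B*m (Z(m, B) = (4*m)*B - 2 = 4*B*m - 2 = -2 + 4*B*m)
Z(-1/6, -4)*(-10 - 7) = (-2 + 4*(-4)*(-1/6))*(-10 - 7) = (-2 + 4*(-4)*(-1*⅙))*(-17) = (-2 + 4*(-4)*(-⅙))*(-17) = (-2 + 8/3)*(-17) = (⅔)*(-17) = -34/3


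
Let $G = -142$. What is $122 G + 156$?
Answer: $-17168$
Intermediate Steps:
$122 G + 156 = 122 \left(-142\right) + 156 = -17324 + 156 = -17168$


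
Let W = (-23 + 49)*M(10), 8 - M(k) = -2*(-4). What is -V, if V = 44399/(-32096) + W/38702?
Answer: 44399/32096 ≈ 1.3833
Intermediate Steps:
M(k) = 0 (M(k) = 8 - (-2)*(-4) = 8 - 1*8 = 8 - 8 = 0)
W = 0 (W = (-23 + 49)*0 = 26*0 = 0)
V = -44399/32096 (V = 44399/(-32096) + 0/38702 = 44399*(-1/32096) + 0*(1/38702) = -44399/32096 + 0 = -44399/32096 ≈ -1.3833)
-V = -1*(-44399/32096) = 44399/32096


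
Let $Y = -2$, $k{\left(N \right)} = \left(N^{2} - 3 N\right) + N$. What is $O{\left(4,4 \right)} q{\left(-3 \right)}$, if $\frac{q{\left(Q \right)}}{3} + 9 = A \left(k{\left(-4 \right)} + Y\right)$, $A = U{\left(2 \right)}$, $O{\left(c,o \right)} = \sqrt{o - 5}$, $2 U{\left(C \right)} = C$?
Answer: $39 i \approx 39.0 i$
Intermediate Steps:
$k{\left(N \right)} = N^{2} - 2 N$
$U{\left(C \right)} = \frac{C}{2}$
$O{\left(c,o \right)} = \sqrt{-5 + o}$
$A = 1$ ($A = \frac{1}{2} \cdot 2 = 1$)
$q{\left(Q \right)} = 39$ ($q{\left(Q \right)} = -27 + 3 \cdot 1 \left(- 4 \left(-2 - 4\right) - 2\right) = -27 + 3 \cdot 1 \left(\left(-4\right) \left(-6\right) - 2\right) = -27 + 3 \cdot 1 \left(24 - 2\right) = -27 + 3 \cdot 1 \cdot 22 = -27 + 3 \cdot 22 = -27 + 66 = 39$)
$O{\left(4,4 \right)} q{\left(-3 \right)} = \sqrt{-5 + 4} \cdot 39 = \sqrt{-1} \cdot 39 = i 39 = 39 i$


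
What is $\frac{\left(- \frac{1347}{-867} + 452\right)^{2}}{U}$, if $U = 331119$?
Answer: $\frac{17181179929}{27655389999} \approx 0.62126$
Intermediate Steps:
$\frac{\left(- \frac{1347}{-867} + 452\right)^{2}}{U} = \frac{\left(- \frac{1347}{-867} + 452\right)^{2}}{331119} = \left(\left(-1347\right) \left(- \frac{1}{867}\right) + 452\right)^{2} \cdot \frac{1}{331119} = \left(\frac{449}{289} + 452\right)^{2} \cdot \frac{1}{331119} = \left(\frac{131077}{289}\right)^{2} \cdot \frac{1}{331119} = \frac{17181179929}{83521} \cdot \frac{1}{331119} = \frac{17181179929}{27655389999}$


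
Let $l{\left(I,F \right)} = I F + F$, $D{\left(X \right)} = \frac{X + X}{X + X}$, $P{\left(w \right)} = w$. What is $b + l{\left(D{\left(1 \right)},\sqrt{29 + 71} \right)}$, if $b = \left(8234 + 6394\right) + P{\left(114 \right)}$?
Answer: $14762$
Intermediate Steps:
$b = 14742$ ($b = \left(8234 + 6394\right) + 114 = 14628 + 114 = 14742$)
$D{\left(X \right)} = 1$ ($D{\left(X \right)} = \frac{2 X}{2 X} = 2 X \frac{1}{2 X} = 1$)
$l{\left(I,F \right)} = F + F I$ ($l{\left(I,F \right)} = F I + F = F + F I$)
$b + l{\left(D{\left(1 \right)},\sqrt{29 + 71} \right)} = 14742 + \sqrt{29 + 71} \left(1 + 1\right) = 14742 + \sqrt{100} \cdot 2 = 14742 + 10 \cdot 2 = 14742 + 20 = 14762$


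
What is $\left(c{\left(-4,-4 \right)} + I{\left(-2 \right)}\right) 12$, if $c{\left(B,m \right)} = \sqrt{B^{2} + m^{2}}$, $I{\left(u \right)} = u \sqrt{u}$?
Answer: $24 \sqrt{2} \left(2 - i\right) \approx 67.882 - 33.941 i$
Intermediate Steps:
$I{\left(u \right)} = u^{\frac{3}{2}}$
$\left(c{\left(-4,-4 \right)} + I{\left(-2 \right)}\right) 12 = \left(\sqrt{\left(-4\right)^{2} + \left(-4\right)^{2}} + \left(-2\right)^{\frac{3}{2}}\right) 12 = \left(\sqrt{16 + 16} - 2 i \sqrt{2}\right) 12 = \left(\sqrt{32} - 2 i \sqrt{2}\right) 12 = \left(4 \sqrt{2} - 2 i \sqrt{2}\right) 12 = 48 \sqrt{2} - 24 i \sqrt{2}$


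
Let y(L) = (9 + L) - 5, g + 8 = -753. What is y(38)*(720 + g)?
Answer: -1722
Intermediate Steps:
g = -761 (g = -8 - 753 = -761)
y(L) = 4 + L
y(38)*(720 + g) = (4 + 38)*(720 - 761) = 42*(-41) = -1722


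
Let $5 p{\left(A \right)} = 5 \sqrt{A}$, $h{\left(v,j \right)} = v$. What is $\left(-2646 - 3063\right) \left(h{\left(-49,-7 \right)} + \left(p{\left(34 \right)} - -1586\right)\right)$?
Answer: $-8774733 - 5709 \sqrt{34} \approx -8.808 \cdot 10^{6}$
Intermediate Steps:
$p{\left(A \right)} = \sqrt{A}$ ($p{\left(A \right)} = \frac{5 \sqrt{A}}{5} = \sqrt{A}$)
$\left(-2646 - 3063\right) \left(h{\left(-49,-7 \right)} + \left(p{\left(34 \right)} - -1586\right)\right) = \left(-2646 - 3063\right) \left(-49 + \left(\sqrt{34} - -1586\right)\right) = - 5709 \left(-49 + \left(\sqrt{34} + 1586\right)\right) = - 5709 \left(-49 + \left(1586 + \sqrt{34}\right)\right) = - 5709 \left(1537 + \sqrt{34}\right) = -8774733 - 5709 \sqrt{34}$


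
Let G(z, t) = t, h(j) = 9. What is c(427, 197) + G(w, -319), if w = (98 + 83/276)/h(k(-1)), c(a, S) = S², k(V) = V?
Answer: 38490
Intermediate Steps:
w = 27131/2484 (w = (98 + 83/276)/9 = (98 + 83*(1/276))*(⅑) = (98 + 83/276)*(⅑) = (27131/276)*(⅑) = 27131/2484 ≈ 10.922)
c(427, 197) + G(w, -319) = 197² - 319 = 38809 - 319 = 38490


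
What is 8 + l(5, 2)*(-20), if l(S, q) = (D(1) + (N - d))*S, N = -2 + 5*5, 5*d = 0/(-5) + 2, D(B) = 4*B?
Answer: -2652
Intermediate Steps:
d = ⅖ (d = (0/(-5) + 2)/5 = (0*(-⅕) + 2)/5 = (0 + 2)/5 = (⅕)*2 = ⅖ ≈ 0.40000)
N = 23 (N = -2 + 25 = 23)
l(S, q) = 133*S/5 (l(S, q) = (4*1 + (23 - 1*⅖))*S = (4 + (23 - ⅖))*S = (4 + 113/5)*S = 133*S/5)
8 + l(5, 2)*(-20) = 8 + ((133/5)*5)*(-20) = 8 + 133*(-20) = 8 - 2660 = -2652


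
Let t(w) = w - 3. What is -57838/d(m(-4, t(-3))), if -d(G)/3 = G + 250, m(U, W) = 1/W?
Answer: 115676/1499 ≈ 77.169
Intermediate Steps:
t(w) = -3 + w
d(G) = -750 - 3*G (d(G) = -3*(G + 250) = -3*(250 + G) = -750 - 3*G)
-57838/d(m(-4, t(-3))) = -57838/(-750 - 3/(-3 - 3)) = -57838/(-750 - 3/(-6)) = -57838/(-750 - 3*(-⅙)) = -57838/(-750 + ½) = -57838/(-1499/2) = -57838*(-2/1499) = 115676/1499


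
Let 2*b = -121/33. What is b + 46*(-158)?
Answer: -43619/6 ≈ -7269.8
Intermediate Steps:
b = -11/6 (b = (-121/33)/2 = (-121*1/33)/2 = (½)*(-11/3) = -11/6 ≈ -1.8333)
b + 46*(-158) = -11/6 + 46*(-158) = -11/6 - 7268 = -43619/6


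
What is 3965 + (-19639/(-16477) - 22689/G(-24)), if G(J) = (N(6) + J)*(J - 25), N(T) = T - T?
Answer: 25492954497/6458984 ≈ 3946.9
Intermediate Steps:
N(T) = 0
G(J) = J*(-25 + J) (G(J) = (0 + J)*(J - 25) = J*(-25 + J))
3965 + (-19639/(-16477) - 22689/G(-24)) = 3965 + (-19639/(-16477) - 22689*(-1/(24*(-25 - 24)))) = 3965 + (-19639*(-1/16477) - 22689/((-24*(-49)))) = 3965 + (19639/16477 - 22689/1176) = 3965 + (19639/16477 - 22689*1/1176) = 3965 + (19639/16477 - 7563/392) = 3965 - 116917063/6458984 = 25492954497/6458984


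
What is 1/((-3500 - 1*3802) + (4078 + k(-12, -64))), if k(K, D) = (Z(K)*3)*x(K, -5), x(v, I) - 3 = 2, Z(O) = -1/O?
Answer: -4/12891 ≈ -0.00031029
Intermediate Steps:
x(v, I) = 5 (x(v, I) = 3 + 2 = 5)
k(K, D) = -15/K (k(K, D) = (-1/K*3)*5 = -3/K*5 = -15/K)
1/((-3500 - 1*3802) + (4078 + k(-12, -64))) = 1/((-3500 - 1*3802) + (4078 - 15/(-12))) = 1/((-3500 - 3802) + (4078 - 15*(-1/12))) = 1/(-7302 + (4078 + 5/4)) = 1/(-7302 + 16317/4) = 1/(-12891/4) = -4/12891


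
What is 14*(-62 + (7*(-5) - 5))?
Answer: -1428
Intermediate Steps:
14*(-62 + (7*(-5) - 5)) = 14*(-62 + (-35 - 5)) = 14*(-62 - 40) = 14*(-102) = -1428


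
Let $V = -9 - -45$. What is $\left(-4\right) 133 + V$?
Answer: $-496$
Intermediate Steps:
$V = 36$ ($V = -9 + 45 = 36$)
$\left(-4\right) 133 + V = \left(-4\right) 133 + 36 = -532 + 36 = -496$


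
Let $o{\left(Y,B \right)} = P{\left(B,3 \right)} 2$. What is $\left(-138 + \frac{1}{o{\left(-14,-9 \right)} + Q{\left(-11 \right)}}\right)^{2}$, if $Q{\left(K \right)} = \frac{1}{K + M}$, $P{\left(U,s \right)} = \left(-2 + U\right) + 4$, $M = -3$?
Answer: $\frac{739840000}{38809} \approx 19064.0$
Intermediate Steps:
$P{\left(U,s \right)} = 2 + U$
$o{\left(Y,B \right)} = 4 + 2 B$ ($o{\left(Y,B \right)} = \left(2 + B\right) 2 = 4 + 2 B$)
$Q{\left(K \right)} = \frac{1}{-3 + K}$ ($Q{\left(K \right)} = \frac{1}{K - 3} = \frac{1}{-3 + K}$)
$\left(-138 + \frac{1}{o{\left(-14,-9 \right)} + Q{\left(-11 \right)}}\right)^{2} = \left(-138 + \frac{1}{\left(4 + 2 \left(-9\right)\right) + \frac{1}{-3 - 11}}\right)^{2} = \left(-138 + \frac{1}{\left(4 - 18\right) + \frac{1}{-14}}\right)^{2} = \left(-138 + \frac{1}{-14 - \frac{1}{14}}\right)^{2} = \left(-138 + \frac{1}{- \frac{197}{14}}\right)^{2} = \left(-138 - \frac{14}{197}\right)^{2} = \left(- \frac{27200}{197}\right)^{2} = \frac{739840000}{38809}$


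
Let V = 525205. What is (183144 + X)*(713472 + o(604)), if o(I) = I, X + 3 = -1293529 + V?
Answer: -417865135908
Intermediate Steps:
X = -768327 (X = -3 + (-1293529 + 525205) = -3 - 768324 = -768327)
(183144 + X)*(713472 + o(604)) = (183144 - 768327)*(713472 + 604) = -585183*714076 = -417865135908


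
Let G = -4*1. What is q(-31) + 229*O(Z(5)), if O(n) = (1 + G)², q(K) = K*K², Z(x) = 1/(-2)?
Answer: -27730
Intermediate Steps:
Z(x) = -½
G = -4
q(K) = K³
O(n) = 9 (O(n) = (1 - 4)² = (-3)² = 9)
q(-31) + 229*O(Z(5)) = (-31)³ + 229*9 = -29791 + 2061 = -27730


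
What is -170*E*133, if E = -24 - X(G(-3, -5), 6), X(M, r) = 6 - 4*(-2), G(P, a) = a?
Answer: 859180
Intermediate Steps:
X(M, r) = 14 (X(M, r) = 6 + 8 = 14)
E = -38 (E = -24 - 1*14 = -24 - 14 = -38)
-170*E*133 = -170*(-38)*133 = 6460*133 = 859180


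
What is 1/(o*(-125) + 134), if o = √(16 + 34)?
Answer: -67/381647 - 625*√2/763294 ≈ -0.0013335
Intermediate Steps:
o = 5*√2 (o = √50 = 5*√2 ≈ 7.0711)
1/(o*(-125) + 134) = 1/((5*√2)*(-125) + 134) = 1/(-625*√2 + 134) = 1/(134 - 625*√2)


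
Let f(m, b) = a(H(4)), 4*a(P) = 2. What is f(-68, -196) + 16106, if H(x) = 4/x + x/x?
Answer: 32213/2 ≈ 16107.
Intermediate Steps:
H(x) = 1 + 4/x (H(x) = 4/x + 1 = 1 + 4/x)
a(P) = 1/2 (a(P) = (1/4)*2 = 1/2)
f(m, b) = 1/2
f(-68, -196) + 16106 = 1/2 + 16106 = 32213/2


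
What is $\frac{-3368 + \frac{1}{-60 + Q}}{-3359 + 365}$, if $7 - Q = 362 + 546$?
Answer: $\frac{1078883}{959078} \approx 1.1249$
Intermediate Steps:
$Q = -901$ ($Q = 7 - \left(362 + 546\right) = 7 - 908 = -901$)
$\frac{-3368 + \frac{1}{-60 + Q}}{-3359 + 365} = \frac{-3368 + \frac{1}{-60 - 901}}{-3359 + 365} = \frac{-3368 + \frac{1}{-961}}{-2994} = \left(-3368 - \frac{1}{961}\right) \left(- \frac{1}{2994}\right) = \left(- \frac{3236649}{961}\right) \left(- \frac{1}{2994}\right) = \frac{1078883}{959078}$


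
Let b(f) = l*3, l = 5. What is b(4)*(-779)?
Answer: -11685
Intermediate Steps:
b(f) = 15 (b(f) = 5*3 = 15)
b(4)*(-779) = 15*(-779) = -11685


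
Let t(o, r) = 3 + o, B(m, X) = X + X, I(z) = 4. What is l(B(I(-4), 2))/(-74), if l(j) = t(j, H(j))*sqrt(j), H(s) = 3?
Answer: -7/37 ≈ -0.18919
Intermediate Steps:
B(m, X) = 2*X
l(j) = sqrt(j)*(3 + j) (l(j) = (3 + j)*sqrt(j) = sqrt(j)*(3 + j))
l(B(I(-4), 2))/(-74) = (sqrt(2*2)*(3 + 2*2))/(-74) = (sqrt(4)*(3 + 4))*(-1/74) = (2*7)*(-1/74) = 14*(-1/74) = -7/37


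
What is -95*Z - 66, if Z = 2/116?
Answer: -3923/58 ≈ -67.638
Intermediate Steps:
Z = 1/58 (Z = 2*(1/116) = 1/58 ≈ 0.017241)
-95*Z - 66 = -95*1/58 - 66 = -95/58 - 66 = -3923/58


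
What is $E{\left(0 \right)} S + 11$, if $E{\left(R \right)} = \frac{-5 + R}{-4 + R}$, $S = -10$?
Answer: $- \frac{3}{2} \approx -1.5$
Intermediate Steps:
$E{\left(R \right)} = \frac{-5 + R}{-4 + R}$
$E{\left(0 \right)} S + 11 = \frac{-5 + 0}{-4 + 0} \left(-10\right) + 11 = \frac{1}{-4} \left(-5\right) \left(-10\right) + 11 = \left(- \frac{1}{4}\right) \left(-5\right) \left(-10\right) + 11 = \frac{5}{4} \left(-10\right) + 11 = - \frac{25}{2} + 11 = - \frac{3}{2}$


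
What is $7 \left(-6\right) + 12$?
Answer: $-30$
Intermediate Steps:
$7 \left(-6\right) + 12 = -42 + 12 = -30$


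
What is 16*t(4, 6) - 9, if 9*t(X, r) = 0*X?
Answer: -9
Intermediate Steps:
t(X, r) = 0 (t(X, r) = (0*X)/9 = (1/9)*0 = 0)
16*t(4, 6) - 9 = 16*0 - 9 = 0 - 9 = -9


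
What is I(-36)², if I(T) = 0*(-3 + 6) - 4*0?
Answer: 0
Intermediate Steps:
I(T) = 0 (I(T) = 0*3 + 0 = 0 + 0 = 0)
I(-36)² = 0² = 0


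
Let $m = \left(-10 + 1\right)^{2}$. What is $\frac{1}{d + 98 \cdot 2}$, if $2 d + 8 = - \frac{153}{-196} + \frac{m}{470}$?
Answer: $\frac{92120}{17730933} \approx 0.0051954$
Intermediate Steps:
$m = 81$ ($m = \left(-9\right)^{2} = 81$)
$d = - \frac{324587}{92120}$ ($d = -4 + \frac{- \frac{153}{-196} + \frac{81}{470}}{2} = -4 + \frac{\left(-153\right) \left(- \frac{1}{196}\right) + 81 \cdot \frac{1}{470}}{2} = -4 + \frac{\frac{153}{196} + \frac{81}{470}}{2} = -4 + \frac{1}{2} \cdot \frac{43893}{46060} = -4 + \frac{43893}{92120} = - \frac{324587}{92120} \approx -3.5235$)
$\frac{1}{d + 98 \cdot 2} = \frac{1}{- \frac{324587}{92120} + 98 \cdot 2} = \frac{1}{- \frac{324587}{92120} + 196} = \frac{1}{\frac{17730933}{92120}} = \frac{92120}{17730933}$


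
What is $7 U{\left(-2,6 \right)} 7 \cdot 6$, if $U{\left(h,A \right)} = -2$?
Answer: $-588$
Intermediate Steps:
$7 U{\left(-2,6 \right)} 7 \cdot 6 = 7 \left(-2\right) 7 \cdot 6 = \left(-14\right) 42 = -588$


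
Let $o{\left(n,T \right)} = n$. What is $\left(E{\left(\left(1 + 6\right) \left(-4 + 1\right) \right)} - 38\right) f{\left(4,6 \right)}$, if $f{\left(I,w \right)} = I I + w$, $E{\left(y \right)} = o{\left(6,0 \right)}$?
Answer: $-704$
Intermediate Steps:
$E{\left(y \right)} = 6$
$f{\left(I,w \right)} = w + I^{2}$ ($f{\left(I,w \right)} = I^{2} + w = w + I^{2}$)
$\left(E{\left(\left(1 + 6\right) \left(-4 + 1\right) \right)} - 38\right) f{\left(4,6 \right)} = \left(6 - 38\right) \left(6 + 4^{2}\right) = - 32 \left(6 + 16\right) = \left(-32\right) 22 = -704$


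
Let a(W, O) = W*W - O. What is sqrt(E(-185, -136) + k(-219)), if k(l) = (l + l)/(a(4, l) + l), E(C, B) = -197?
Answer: I*sqrt(3590)/4 ≈ 14.979*I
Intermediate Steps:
a(W, O) = W**2 - O
k(l) = l/8 (k(l) = (l + l)/((4**2 - l) + l) = (2*l)/((16 - l) + l) = (2*l)/16 = (2*l)*(1/16) = l/8)
sqrt(E(-185, -136) + k(-219)) = sqrt(-197 + (1/8)*(-219)) = sqrt(-197 - 219/8) = sqrt(-1795/8) = I*sqrt(3590)/4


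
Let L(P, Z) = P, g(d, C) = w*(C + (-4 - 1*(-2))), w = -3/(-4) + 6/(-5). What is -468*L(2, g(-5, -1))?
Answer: -936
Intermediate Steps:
w = -9/20 (w = -3*(-¼) + 6*(-⅕) = ¾ - 6/5 = -9/20 ≈ -0.45000)
g(d, C) = 9/10 - 9*C/20 (g(d, C) = -9*(C + (-4 - 1*(-2)))/20 = -9*(C + (-4 + 2))/20 = -9*(C - 2)/20 = -9*(-2 + C)/20 = 9/10 - 9*C/20)
-468*L(2, g(-5, -1)) = -468*2 = -936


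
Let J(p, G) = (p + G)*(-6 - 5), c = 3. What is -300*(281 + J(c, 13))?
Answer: -31500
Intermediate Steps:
J(p, G) = -11*G - 11*p (J(p, G) = (G + p)*(-11) = -11*G - 11*p)
-300*(281 + J(c, 13)) = -300*(281 + (-11*13 - 11*3)) = -300*(281 + (-143 - 33)) = -300*(281 - 176) = -300*105 = -31500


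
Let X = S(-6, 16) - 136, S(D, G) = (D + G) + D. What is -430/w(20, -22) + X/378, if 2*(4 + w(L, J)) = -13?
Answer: 2558/63 ≈ 40.603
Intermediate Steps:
S(D, G) = G + 2*D
w(L, J) = -21/2 (w(L, J) = -4 + (½)*(-13) = -4 - 13/2 = -21/2)
X = -132 (X = (16 + 2*(-6)) - 136 = (16 - 12) - 136 = 4 - 136 = -132)
-430/w(20, -22) + X/378 = -430/(-21/2) - 132/378 = -430*(-2/21) - 132*1/378 = 860/21 - 22/63 = 2558/63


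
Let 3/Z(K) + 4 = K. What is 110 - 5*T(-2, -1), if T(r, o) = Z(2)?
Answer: 235/2 ≈ 117.50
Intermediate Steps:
Z(K) = 3/(-4 + K)
T(r, o) = -3/2 (T(r, o) = 3/(-4 + 2) = 3/(-2) = 3*(-1/2) = -3/2)
110 - 5*T(-2, -1) = 110 - 5*(-3/2) = 110 + 15/2 = 235/2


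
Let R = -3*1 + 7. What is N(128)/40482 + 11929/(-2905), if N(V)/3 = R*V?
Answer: -79741283/19600035 ≈ -4.0684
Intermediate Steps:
R = 4 (R = -3 + 7 = 4)
N(V) = 12*V (N(V) = 3*(4*V) = 12*V)
N(128)/40482 + 11929/(-2905) = (12*128)/40482 + 11929/(-2905) = 1536*(1/40482) + 11929*(-1/2905) = 256/6747 - 11929/2905 = -79741283/19600035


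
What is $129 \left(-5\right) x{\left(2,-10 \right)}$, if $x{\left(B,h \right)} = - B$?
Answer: $1290$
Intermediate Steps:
$129 \left(-5\right) x{\left(2,-10 \right)} = 129 \left(-5\right) \left(\left(-1\right) 2\right) = \left(-645\right) \left(-2\right) = 1290$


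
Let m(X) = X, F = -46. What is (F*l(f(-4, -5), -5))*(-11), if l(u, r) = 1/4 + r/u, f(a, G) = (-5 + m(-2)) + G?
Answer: 1012/3 ≈ 337.33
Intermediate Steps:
f(a, G) = -7 + G (f(a, G) = (-5 - 2) + G = -7 + G)
l(u, r) = ¼ + r/u (l(u, r) = 1*(¼) + r/u = ¼ + r/u)
(F*l(f(-4, -5), -5))*(-11) = -46*(-5 + (-7 - 5)/4)/(-7 - 5)*(-11) = -46*(-5 + (¼)*(-12))/(-12)*(-11) = -(-23)*(-5 - 3)/6*(-11) = -(-23)*(-8)/6*(-11) = -46*⅔*(-11) = -92/3*(-11) = 1012/3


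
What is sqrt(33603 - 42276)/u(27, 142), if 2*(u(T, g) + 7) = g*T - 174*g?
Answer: -I*sqrt(177)/1492 ≈ -0.008917*I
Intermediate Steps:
u(T, g) = -7 - 87*g + T*g/2 (u(T, g) = -7 + (g*T - 174*g)/2 = -7 + (T*g - 174*g)/2 = -7 + (-174*g + T*g)/2 = -7 + (-87*g + T*g/2) = -7 - 87*g + T*g/2)
sqrt(33603 - 42276)/u(27, 142) = sqrt(33603 - 42276)/(-7 - 87*142 + (1/2)*27*142) = sqrt(-8673)/(-7 - 12354 + 1917) = (7*I*sqrt(177))/(-10444) = (7*I*sqrt(177))*(-1/10444) = -I*sqrt(177)/1492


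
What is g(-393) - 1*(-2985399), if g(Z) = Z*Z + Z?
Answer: 3139455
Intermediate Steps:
g(Z) = Z + Z² (g(Z) = Z² + Z = Z + Z²)
g(-393) - 1*(-2985399) = -393*(1 - 393) - 1*(-2985399) = -393*(-392) + 2985399 = 154056 + 2985399 = 3139455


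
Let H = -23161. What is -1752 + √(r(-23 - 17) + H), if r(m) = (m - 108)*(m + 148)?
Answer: -1752 + I*√39145 ≈ -1752.0 + 197.85*I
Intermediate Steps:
r(m) = (-108 + m)*(148 + m)
-1752 + √(r(-23 - 17) + H) = -1752 + √((-15984 + (-23 - 17)² + 40*(-23 - 17)) - 23161) = -1752 + √((-15984 + (-40)² + 40*(-40)) - 23161) = -1752 + √((-15984 + 1600 - 1600) - 23161) = -1752 + √(-15984 - 23161) = -1752 + √(-39145) = -1752 + I*√39145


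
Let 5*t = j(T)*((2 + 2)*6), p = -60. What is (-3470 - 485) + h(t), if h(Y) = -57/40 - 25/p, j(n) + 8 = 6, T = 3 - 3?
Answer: -474721/120 ≈ -3956.0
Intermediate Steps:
T = 0
j(n) = -2 (j(n) = -8 + 6 = -2)
t = -48/5 (t = (-2*(2 + 2)*6)/5 = (-8*6)/5 = (-2*24)/5 = (⅕)*(-48) = -48/5 ≈ -9.6000)
h(Y) = -121/120 (h(Y) = -57/40 - 25/(-60) = -57*1/40 - 25*(-1/60) = -57/40 + 5/12 = -121/120)
(-3470 - 485) + h(t) = (-3470 - 485) - 121/120 = -3955 - 121/120 = -474721/120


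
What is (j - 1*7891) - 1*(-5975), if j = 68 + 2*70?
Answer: -1708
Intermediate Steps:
j = 208 (j = 68 + 140 = 208)
(j - 1*7891) - 1*(-5975) = (208 - 1*7891) - 1*(-5975) = (208 - 7891) + 5975 = -7683 + 5975 = -1708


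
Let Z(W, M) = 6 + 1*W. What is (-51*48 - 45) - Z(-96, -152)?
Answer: -2403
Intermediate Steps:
Z(W, M) = 6 + W
(-51*48 - 45) - Z(-96, -152) = (-51*48 - 45) - (6 - 96) = (-2448 - 45) - 1*(-90) = -2493 + 90 = -2403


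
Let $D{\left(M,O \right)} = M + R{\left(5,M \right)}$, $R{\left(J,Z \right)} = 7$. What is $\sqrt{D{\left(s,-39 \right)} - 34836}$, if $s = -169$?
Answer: $i \sqrt{34998} \approx 187.08 i$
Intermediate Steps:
$D{\left(M,O \right)} = 7 + M$ ($D{\left(M,O \right)} = M + 7 = 7 + M$)
$\sqrt{D{\left(s,-39 \right)} - 34836} = \sqrt{\left(7 - 169\right) - 34836} = \sqrt{-162 - 34836} = \sqrt{-34998} = i \sqrt{34998}$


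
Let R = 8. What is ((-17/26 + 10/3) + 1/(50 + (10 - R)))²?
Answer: 177241/24336 ≈ 7.2831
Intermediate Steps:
((-17/26 + 10/3) + 1/(50 + (10 - R)))² = ((-17/26 + 10/3) + 1/(50 + (10 - 1*8)))² = ((-17*1/26 + 10*(⅓)) + 1/(50 + (10 - 8)))² = ((-17/26 + 10/3) + 1/(50 + 2))² = (209/78 + 1/52)² = (421/156)² = 177241/24336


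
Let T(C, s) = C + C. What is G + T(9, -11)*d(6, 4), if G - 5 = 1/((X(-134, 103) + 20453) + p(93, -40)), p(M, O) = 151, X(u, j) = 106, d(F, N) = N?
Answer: 1594671/20710 ≈ 77.000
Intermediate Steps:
T(C, s) = 2*C
G = 103551/20710 (G = 5 + 1/((106 + 20453) + 151) = 5 + 1/(20559 + 151) = 5 + 1/20710 = 103551/20710 ≈ 5.0000)
G + T(9, -11)*d(6, 4) = 103551/20710 + (2*9)*4 = 103551/20710 + 18*4 = 103551/20710 + 72 = 1594671/20710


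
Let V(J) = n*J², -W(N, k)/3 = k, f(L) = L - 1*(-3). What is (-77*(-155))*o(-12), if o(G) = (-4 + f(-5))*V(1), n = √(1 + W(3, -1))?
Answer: -143220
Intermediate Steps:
f(L) = 3 + L (f(L) = L + 3 = 3 + L)
W(N, k) = -3*k
n = 2 (n = √(1 - 3*(-1)) = √(1 + 3) = √4 = 2)
V(J) = 2*J²
o(G) = -12 (o(G) = (-4 + (3 - 5))*(2*1²) = (-4 - 2)*(2*1) = -6*2 = -12)
(-77*(-155))*o(-12) = -77*(-155)*(-12) = 11935*(-12) = -143220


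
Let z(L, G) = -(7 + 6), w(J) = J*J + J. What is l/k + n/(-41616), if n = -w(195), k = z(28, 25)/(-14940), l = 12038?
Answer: 47977841105/3468 ≈ 1.3834e+7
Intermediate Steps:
w(J) = J + J² (w(J) = J² + J = J + J²)
z(L, G) = -13 (z(L, G) = -1*13 = -13)
k = 13/14940 (k = -13/(-14940) = -13*(-1/14940) = 13/14940 ≈ 0.00087015)
n = -38220 (n = -195*(1 + 195) = -195*196 = -1*38220 = -38220)
l/k + n/(-41616) = 12038/(13/14940) - 38220/(-41616) = 12038*(14940/13) - 38220*(-1/41616) = 13834440 + 3185/3468 = 47977841105/3468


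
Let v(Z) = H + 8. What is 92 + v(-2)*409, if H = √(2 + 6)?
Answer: 3364 + 818*√2 ≈ 4520.8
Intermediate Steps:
H = 2*√2 (H = √8 = 2*√2 ≈ 2.8284)
v(Z) = 8 + 2*√2 (v(Z) = 2*√2 + 8 = 8 + 2*√2)
92 + v(-2)*409 = 92 + (8 + 2*√2)*409 = 92 + (3272 + 818*√2) = 3364 + 818*√2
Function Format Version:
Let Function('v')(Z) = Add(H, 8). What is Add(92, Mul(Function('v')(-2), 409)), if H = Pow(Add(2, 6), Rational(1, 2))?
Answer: Add(3364, Mul(818, Pow(2, Rational(1, 2)))) ≈ 4520.8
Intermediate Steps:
H = Mul(2, Pow(2, Rational(1, 2))) (H = Pow(8, Rational(1, 2)) = Mul(2, Pow(2, Rational(1, 2))) ≈ 2.8284)
Function('v')(Z) = Add(8, Mul(2, Pow(2, Rational(1, 2)))) (Function('v')(Z) = Add(Mul(2, Pow(2, Rational(1, 2))), 8) = Add(8, Mul(2, Pow(2, Rational(1, 2)))))
Add(92, Mul(Function('v')(-2), 409)) = Add(92, Mul(Add(8, Mul(2, Pow(2, Rational(1, 2)))), 409)) = Add(92, Add(3272, Mul(818, Pow(2, Rational(1, 2))))) = Add(3364, Mul(818, Pow(2, Rational(1, 2))))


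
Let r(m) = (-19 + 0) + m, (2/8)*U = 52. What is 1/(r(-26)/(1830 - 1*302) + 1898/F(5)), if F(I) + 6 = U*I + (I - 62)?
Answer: 1492856/2856179 ≈ 0.52268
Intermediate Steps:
U = 208 (U = 4*52 = 208)
r(m) = -19 + m
F(I) = -68 + 209*I (F(I) = -6 + (208*I + (I - 62)) = -6 + (208*I + (-62 + I)) = -6 + (-62 + 209*I) = -68 + 209*I)
1/(r(-26)/(1830 - 1*302) + 1898/F(5)) = 1/((-19 - 26)/(1830 - 1*302) + 1898/(-68 + 209*5)) = 1/(-45/(1830 - 302) + 1898/(-68 + 1045)) = 1/(-45/1528 + 1898/977) = 1/(2856179/1492856) = 1492856/2856179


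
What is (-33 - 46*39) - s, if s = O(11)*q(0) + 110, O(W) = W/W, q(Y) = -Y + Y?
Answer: -1937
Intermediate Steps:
q(Y) = 0
O(W) = 1
s = 110 (s = 1*0 + 110 = 0 + 110 = 110)
(-33 - 46*39) - s = (-33 - 46*39) - 1*110 = (-33 - 1794) - 110 = -1827 - 110 = -1937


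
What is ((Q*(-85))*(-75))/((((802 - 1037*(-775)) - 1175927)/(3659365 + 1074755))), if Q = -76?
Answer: 142023600/23 ≈ 6.1749e+6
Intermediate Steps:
((Q*(-85))*(-75))/((((802 - 1037*(-775)) - 1175927)/(3659365 + 1074755))) = (-76*(-85)*(-75))/((((802 - 1037*(-775)) - 1175927)/(3659365 + 1074755))) = (6460*(-75))/((((802 + 803675) - 1175927)/4734120)) = -484500*4734120/(804477 - 1175927) = -484500/((-371450*1/4734120)) = -484500/(-37145/473412) = -484500*(-473412/37145) = 142023600/23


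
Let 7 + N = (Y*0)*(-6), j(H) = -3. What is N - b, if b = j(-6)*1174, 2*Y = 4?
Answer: 3515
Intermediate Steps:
Y = 2 (Y = (½)*4 = 2)
N = -7 (N = -7 + (2*0)*(-6) = -7 + 0*(-6) = -7 + 0 = -7)
b = -3522 (b = -3*1174 = -3522)
N - b = -7 - 1*(-3522) = -7 + 3522 = 3515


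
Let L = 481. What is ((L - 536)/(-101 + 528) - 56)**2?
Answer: 574417089/182329 ≈ 3150.4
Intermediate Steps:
((L - 536)/(-101 + 528) - 56)**2 = ((481 - 536)/(-101 + 528) - 56)**2 = (-55/427 - 56)**2 = (-23967/427)**2 = 574417089/182329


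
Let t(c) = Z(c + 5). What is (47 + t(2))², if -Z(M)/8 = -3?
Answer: 5041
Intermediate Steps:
Z(M) = 24 (Z(M) = -8*(-3) = 24)
t(c) = 24
(47 + t(2))² = (47 + 24)² = 71² = 5041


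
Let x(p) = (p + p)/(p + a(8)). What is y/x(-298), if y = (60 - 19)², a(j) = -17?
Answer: 529515/596 ≈ 888.45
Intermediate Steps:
y = 1681 (y = 41² = 1681)
x(p) = 2*p/(-17 + p) (x(p) = (p + p)/(p - 17) = (2*p)/(-17 + p) = 2*p/(-17 + p))
y/x(-298) = 1681/((2*(-298)/(-17 - 298))) = 1681/((2*(-298)/(-315))) = 1681/((2*(-298)*(-1/315))) = 1681/(596/315) = 1681*(315/596) = 529515/596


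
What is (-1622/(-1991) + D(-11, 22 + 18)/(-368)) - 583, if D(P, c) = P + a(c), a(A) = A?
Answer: -426617947/732688 ≈ -582.26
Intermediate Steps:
D(P, c) = P + c
(-1622/(-1991) + D(-11, 22 + 18)/(-368)) - 583 = (-1622/(-1991) + (-11 + (22 + 18))/(-368)) - 583 = (-1622*(-1/1991) + (-11 + 40)*(-1/368)) - 583 = (1622/1991 + 29*(-1/368)) - 583 = (1622/1991 - 29/368) - 583 = 539157/732688 - 583 = -426617947/732688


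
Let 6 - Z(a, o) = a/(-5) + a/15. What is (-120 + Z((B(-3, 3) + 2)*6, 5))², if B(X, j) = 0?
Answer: 315844/25 ≈ 12634.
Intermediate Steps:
Z(a, o) = 6 + 2*a/15 (Z(a, o) = 6 - (a/(-5) + a/15) = 6 - (a*(-⅕) + a*(1/15)) = 6 - (-a/5 + a/15) = 6 - (-2)*a/15 = 6 + 2*a/15)
(-120 + Z((B(-3, 3) + 2)*6, 5))² = (-120 + (6 + 2*((0 + 2)*6)/15))² = (-120 + (6 + 2*(2*6)/15))² = (-120 + (6 + (2/15)*12))² = (-120 + (6 + 8/5))² = (-120 + 38/5)² = (-562/5)² = 315844/25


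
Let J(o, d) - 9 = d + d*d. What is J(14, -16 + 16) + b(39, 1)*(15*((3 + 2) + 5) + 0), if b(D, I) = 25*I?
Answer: 3759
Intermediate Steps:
J(o, d) = 9 + d + d² (J(o, d) = 9 + (d + d*d) = 9 + (d + d²) = 9 + d + d²)
J(14, -16 + 16) + b(39, 1)*(15*((3 + 2) + 5) + 0) = (9 + (-16 + 16) + (-16 + 16)²) + (25*1)*(15*((3 + 2) + 5) + 0) = (9 + 0 + 0²) + 25*(15*(5 + 5) + 0) = (9 + 0 + 0) + 25*(15*10 + 0) = 9 + 25*(150 + 0) = 9 + 25*150 = 9 + 3750 = 3759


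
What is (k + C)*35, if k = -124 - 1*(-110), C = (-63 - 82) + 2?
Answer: -5495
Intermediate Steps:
C = -143 (C = -145 + 2 = -143)
k = -14 (k = -124 + 110 = -14)
(k + C)*35 = (-14 - 143)*35 = -157*35 = -5495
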